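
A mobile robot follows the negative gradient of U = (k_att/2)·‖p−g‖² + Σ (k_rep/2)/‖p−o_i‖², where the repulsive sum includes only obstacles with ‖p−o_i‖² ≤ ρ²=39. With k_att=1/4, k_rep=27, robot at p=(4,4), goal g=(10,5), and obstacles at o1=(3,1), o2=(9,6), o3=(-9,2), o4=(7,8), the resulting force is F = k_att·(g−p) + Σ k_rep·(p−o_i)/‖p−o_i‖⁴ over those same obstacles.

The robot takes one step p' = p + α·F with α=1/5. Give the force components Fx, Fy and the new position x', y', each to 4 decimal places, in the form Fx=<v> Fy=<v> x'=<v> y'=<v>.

Fx=1.4799 Fy=0.8230 x'=4.2960 y'=4.1646

F_att = 1/4·(g−p) = 1/4·(6,1) = (1.5000,0.2500)
o1: d²=10 ≤ ρ²=39; F_rep = 27·(1,3)/10² = (0.2700,0.8100)
o2: d²=29 ≤ ρ²=39; F_rep = 27·(-5,-2)/29² = (-0.1605,-0.0642)
o3: d²=173 > ρ²=39 → inactive
o4: d²=25 ≤ ρ²=39; F_rep = 27·(-3,-4)/25² = (-0.1296,-0.1728)
F = F_att + ΣF_rep = (1.4799,0.8230)
p' = p + 1/5·F = (4.2960,4.1646)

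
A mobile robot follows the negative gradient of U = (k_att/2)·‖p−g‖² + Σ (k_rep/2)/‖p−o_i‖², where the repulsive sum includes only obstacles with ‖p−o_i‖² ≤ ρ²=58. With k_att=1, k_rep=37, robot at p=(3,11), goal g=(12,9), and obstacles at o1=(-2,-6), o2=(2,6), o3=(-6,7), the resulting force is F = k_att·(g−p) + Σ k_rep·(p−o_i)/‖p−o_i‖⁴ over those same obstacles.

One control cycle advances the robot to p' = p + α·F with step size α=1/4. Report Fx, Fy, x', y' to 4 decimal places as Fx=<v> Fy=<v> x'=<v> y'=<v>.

F_att = 1·(g−p) = 1·(9,-2) = (9.0000,-2.0000)
o1: d²=314 > ρ²=58 → inactive
o2: d²=26 ≤ ρ²=58; F_rep = 37·(1,5)/26² = (0.0547,0.2737)
o3: d²=97 > ρ²=58 → inactive
F = F_att + ΣF_rep = (9.0547,-1.7263)
p' = p + 1/4·F = (5.2637,10.5684)

Fx=9.0547 Fy=-1.7263 x'=5.2637 y'=10.5684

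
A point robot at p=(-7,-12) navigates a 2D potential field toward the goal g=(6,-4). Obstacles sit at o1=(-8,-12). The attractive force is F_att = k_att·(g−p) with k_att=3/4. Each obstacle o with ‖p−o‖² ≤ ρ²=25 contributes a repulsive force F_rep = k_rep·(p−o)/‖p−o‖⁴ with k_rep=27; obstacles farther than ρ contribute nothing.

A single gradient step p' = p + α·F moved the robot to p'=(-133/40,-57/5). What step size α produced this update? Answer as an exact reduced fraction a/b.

F_att = 3/4·(g−p) = 3/4·(13,8) = (9.7500,6.0000)
o1: d²=1 ≤ ρ²=25; F_rep = 27·(1,0)/1² = (27.0000,0.0000)
F = F_att + ΣF_rep = (36.7500,6.0000)
Δp = p'−p = (3.6750,0.6000); α = Δx/Fx = (147/40) / (147/4) = 1/10
check: Δy/Fy = (3/5) / (6) = 1/10 ✓

α = 1/10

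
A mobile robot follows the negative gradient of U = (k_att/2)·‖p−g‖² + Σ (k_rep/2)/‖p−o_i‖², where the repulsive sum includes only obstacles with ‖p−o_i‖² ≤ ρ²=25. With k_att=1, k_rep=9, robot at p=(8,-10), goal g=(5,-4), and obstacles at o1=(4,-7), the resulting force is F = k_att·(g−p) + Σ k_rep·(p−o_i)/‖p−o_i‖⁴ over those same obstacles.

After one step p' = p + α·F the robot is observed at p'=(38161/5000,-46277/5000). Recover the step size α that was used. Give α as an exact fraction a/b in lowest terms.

F_att = 1·(g−p) = 1·(-3,6) = (-3.0000,6.0000)
o1: d²=25 ≤ ρ²=25; F_rep = 9·(4,-3)/25² = (0.0576,-0.0432)
F = F_att + ΣF_rep = (-2.9424,5.9568)
Δp = p'−p = (-0.3678,0.7446); α = Δx/Fx = (-1839/5000) / (-1839/625) = 1/8
check: Δy/Fy = (3723/5000) / (3723/625) = 1/8 ✓

α = 1/8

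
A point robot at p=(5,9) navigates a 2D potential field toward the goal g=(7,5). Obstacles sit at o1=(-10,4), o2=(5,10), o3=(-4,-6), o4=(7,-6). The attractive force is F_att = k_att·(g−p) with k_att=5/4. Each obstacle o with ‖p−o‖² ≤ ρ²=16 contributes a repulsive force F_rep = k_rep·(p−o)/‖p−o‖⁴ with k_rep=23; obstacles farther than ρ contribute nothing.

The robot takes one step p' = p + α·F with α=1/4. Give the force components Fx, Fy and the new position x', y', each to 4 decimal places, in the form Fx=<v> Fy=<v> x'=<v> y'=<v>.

Fx=2.5000 Fy=-28.0000 x'=5.6250 y'=2.0000

F_att = 5/4·(g−p) = 5/4·(2,-4) = (2.5000,-5.0000)
o1: d²=250 > ρ²=16 → inactive
o2: d²=1 ≤ ρ²=16; F_rep = 23·(0,-1)/1² = (0.0000,-23.0000)
o3: d²=306 > ρ²=16 → inactive
o4: d²=229 > ρ²=16 → inactive
F = F_att + ΣF_rep = (2.5000,-28.0000)
p' = p + 1/4·F = (5.6250,2.0000)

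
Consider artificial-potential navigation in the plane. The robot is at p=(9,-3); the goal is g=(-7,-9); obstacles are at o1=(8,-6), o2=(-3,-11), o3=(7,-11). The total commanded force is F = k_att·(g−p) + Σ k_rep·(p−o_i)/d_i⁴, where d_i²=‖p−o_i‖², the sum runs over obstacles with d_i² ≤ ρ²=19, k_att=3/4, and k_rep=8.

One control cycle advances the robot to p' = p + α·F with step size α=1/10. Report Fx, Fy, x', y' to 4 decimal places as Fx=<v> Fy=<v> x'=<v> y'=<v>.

Fx=-11.9200 Fy=-4.2600 x'=7.8080 y'=-3.4260

F_att = 3/4·(g−p) = 3/4·(-16,-6) = (-12.0000,-4.5000)
o1: d²=10 ≤ ρ²=19; F_rep = 8·(1,3)/10² = (0.0800,0.2400)
o2: d²=208 > ρ²=19 → inactive
o3: d²=68 > ρ²=19 → inactive
F = F_att + ΣF_rep = (-11.9200,-4.2600)
p' = p + 1/10·F = (7.8080,-3.4260)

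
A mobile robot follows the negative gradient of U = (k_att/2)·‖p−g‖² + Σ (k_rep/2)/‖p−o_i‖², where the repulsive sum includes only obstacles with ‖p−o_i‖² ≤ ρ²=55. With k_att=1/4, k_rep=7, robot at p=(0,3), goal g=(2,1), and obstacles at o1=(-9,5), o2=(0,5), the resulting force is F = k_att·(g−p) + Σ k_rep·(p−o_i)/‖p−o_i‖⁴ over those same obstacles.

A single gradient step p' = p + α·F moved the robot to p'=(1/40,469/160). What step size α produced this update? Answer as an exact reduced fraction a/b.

F_att = 1/4·(g−p) = 1/4·(2,-2) = (0.5000,-0.5000)
o1: d²=85 > ρ²=55 → inactive
o2: d²=4 ≤ ρ²=55; F_rep = 7·(0,-2)/4² = (0.0000,-0.8750)
F = F_att + ΣF_rep = (0.5000,-1.3750)
Δp = p'−p = (0.0250,-0.0688); α = Δx/Fx = (1/40) / (1/2) = 1/20
check: Δy/Fy = (-11/160) / (-11/8) = 1/20 ✓

α = 1/20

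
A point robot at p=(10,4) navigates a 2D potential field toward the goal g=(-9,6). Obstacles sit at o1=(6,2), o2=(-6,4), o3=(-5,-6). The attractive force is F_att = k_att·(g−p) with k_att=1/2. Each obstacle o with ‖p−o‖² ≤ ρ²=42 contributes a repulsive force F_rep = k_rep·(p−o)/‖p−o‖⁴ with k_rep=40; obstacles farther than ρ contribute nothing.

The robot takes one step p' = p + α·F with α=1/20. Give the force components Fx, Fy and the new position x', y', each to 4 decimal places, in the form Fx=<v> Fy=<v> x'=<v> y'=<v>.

F_att = 1/2·(g−p) = 1/2·(-19,2) = (-9.5000,1.0000)
o1: d²=20 ≤ ρ²=42; F_rep = 40·(4,2)/20² = (0.4000,0.2000)
o2: d²=256 > ρ²=42 → inactive
o3: d²=325 > ρ²=42 → inactive
F = F_att + ΣF_rep = (-9.1000,1.2000)
p' = p + 1/20·F = (9.5450,4.0600)

Fx=-9.1000 Fy=1.2000 x'=9.5450 y'=4.0600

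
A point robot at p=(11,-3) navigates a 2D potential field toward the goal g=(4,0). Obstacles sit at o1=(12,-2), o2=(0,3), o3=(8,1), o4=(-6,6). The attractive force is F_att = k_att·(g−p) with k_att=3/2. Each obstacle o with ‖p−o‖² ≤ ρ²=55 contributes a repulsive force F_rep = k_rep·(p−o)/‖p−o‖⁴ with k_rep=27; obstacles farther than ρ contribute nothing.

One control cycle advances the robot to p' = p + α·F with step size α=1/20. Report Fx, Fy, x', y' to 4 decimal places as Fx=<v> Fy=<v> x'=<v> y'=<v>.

Fx=-17.1204 Fy=-2.4228 x'=10.1440 y'=-3.1211

F_att = 3/2·(g−p) = 3/2·(-7,3) = (-10.5000,4.5000)
o1: d²=2 ≤ ρ²=55; F_rep = 27·(-1,-1)/2² = (-6.7500,-6.7500)
o2: d²=157 > ρ²=55 → inactive
o3: d²=25 ≤ ρ²=55; F_rep = 27·(3,-4)/25² = (0.1296,-0.1728)
o4: d²=370 > ρ²=55 → inactive
F = F_att + ΣF_rep = (-17.1204,-2.4228)
p' = p + 1/20·F = (10.1440,-3.1211)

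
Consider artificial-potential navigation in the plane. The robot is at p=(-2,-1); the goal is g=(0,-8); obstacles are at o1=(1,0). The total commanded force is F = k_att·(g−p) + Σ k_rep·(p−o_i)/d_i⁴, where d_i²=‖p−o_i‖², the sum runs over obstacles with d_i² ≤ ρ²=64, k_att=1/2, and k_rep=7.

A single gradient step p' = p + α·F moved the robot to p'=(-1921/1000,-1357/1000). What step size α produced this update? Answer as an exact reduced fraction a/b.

F_att = 1/2·(g−p) = 1/2·(2,-7) = (1.0000,-3.5000)
o1: d²=10 ≤ ρ²=64; F_rep = 7·(-3,-1)/10² = (-0.2100,-0.0700)
F = F_att + ΣF_rep = (0.7900,-3.5700)
Δp = p'−p = (0.0790,-0.3570); α = Δx/Fx = (79/1000) / (79/100) = 1/10
check: Δy/Fy = (-357/1000) / (-357/100) = 1/10 ✓

α = 1/10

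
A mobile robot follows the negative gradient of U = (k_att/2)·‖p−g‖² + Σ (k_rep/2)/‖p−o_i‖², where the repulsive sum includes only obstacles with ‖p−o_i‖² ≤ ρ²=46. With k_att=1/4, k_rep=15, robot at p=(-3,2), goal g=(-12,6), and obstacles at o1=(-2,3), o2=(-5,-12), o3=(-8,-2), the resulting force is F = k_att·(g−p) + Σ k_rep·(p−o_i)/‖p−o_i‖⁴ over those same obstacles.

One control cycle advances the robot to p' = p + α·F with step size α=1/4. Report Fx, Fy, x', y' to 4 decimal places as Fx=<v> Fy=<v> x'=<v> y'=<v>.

F_att = 1/4·(g−p) = 1/4·(-9,4) = (-2.2500,1.0000)
o1: d²=2 ≤ ρ²=46; F_rep = 15·(-1,-1)/2² = (-3.7500,-3.7500)
o2: d²=200 > ρ²=46 → inactive
o3: d²=41 ≤ ρ²=46; F_rep = 15·(5,4)/41² = (0.0446,0.0357)
F = F_att + ΣF_rep = (-5.9554,-2.7143)
p' = p + 1/4·F = (-4.4888,1.3214)

Fx=-5.9554 Fy=-2.7143 x'=-4.4888 y'=1.3214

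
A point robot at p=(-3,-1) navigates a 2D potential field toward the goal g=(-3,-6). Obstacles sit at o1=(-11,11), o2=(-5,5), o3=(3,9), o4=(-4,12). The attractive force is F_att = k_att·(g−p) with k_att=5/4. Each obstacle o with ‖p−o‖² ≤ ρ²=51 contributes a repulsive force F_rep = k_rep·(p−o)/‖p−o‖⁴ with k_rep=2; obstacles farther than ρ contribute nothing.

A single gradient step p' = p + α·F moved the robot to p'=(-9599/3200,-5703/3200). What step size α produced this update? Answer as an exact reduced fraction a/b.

α = 1/8

F_att = 5/4·(g−p) = 5/4·(0,-5) = (0.0000,-6.2500)
o1: d²=208 > ρ²=51 → inactive
o2: d²=40 ≤ ρ²=51; F_rep = 2·(2,-6)/40² = (0.0025,-0.0075)
o3: d²=136 > ρ²=51 → inactive
o4: d²=170 > ρ²=51 → inactive
F = F_att + ΣF_rep = (0.0025,-6.2575)
Δp = p'−p = (0.0003,-0.7822); α = Δx/Fx = (1/3200) / (1/400) = 1/8
check: Δy/Fy = (-2503/3200) / (-2503/400) = 1/8 ✓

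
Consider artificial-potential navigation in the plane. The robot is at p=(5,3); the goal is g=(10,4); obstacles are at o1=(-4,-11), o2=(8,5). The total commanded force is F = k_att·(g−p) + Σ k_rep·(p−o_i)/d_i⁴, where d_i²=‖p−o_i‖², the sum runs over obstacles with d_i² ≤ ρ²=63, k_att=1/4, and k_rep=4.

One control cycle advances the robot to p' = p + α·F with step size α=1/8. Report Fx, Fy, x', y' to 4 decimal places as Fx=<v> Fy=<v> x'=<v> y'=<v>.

Fx=1.1790 Fy=0.2027 x'=5.1474 y'=3.0253

F_att = 1/4·(g−p) = 1/4·(5,1) = (1.2500,0.2500)
o1: d²=277 > ρ²=63 → inactive
o2: d²=13 ≤ ρ²=63; F_rep = 4·(-3,-2)/13² = (-0.0710,-0.0473)
F = F_att + ΣF_rep = (1.1790,0.2027)
p' = p + 1/8·F = (5.1474,3.0253)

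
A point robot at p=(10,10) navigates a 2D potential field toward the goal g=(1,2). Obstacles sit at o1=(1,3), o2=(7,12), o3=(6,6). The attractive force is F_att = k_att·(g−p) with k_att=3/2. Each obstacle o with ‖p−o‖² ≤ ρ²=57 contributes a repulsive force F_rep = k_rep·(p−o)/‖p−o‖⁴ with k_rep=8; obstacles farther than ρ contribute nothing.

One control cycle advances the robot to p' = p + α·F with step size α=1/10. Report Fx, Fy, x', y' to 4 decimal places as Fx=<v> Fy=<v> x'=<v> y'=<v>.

F_att = 3/2·(g−p) = 3/2·(-9,-8) = (-13.5000,-12.0000)
o1: d²=130 > ρ²=57 → inactive
o2: d²=13 ≤ ρ²=57; F_rep = 8·(3,-2)/13² = (0.1420,-0.0947)
o3: d²=32 ≤ ρ²=57; F_rep = 8·(4,4)/32² = (0.0312,0.0312)
F = F_att + ΣF_rep = (-13.3267,-12.0634)
p' = p + 1/10·F = (8.6673,8.7937)

Fx=-13.3267 Fy=-12.0634 x'=8.6673 y'=8.7937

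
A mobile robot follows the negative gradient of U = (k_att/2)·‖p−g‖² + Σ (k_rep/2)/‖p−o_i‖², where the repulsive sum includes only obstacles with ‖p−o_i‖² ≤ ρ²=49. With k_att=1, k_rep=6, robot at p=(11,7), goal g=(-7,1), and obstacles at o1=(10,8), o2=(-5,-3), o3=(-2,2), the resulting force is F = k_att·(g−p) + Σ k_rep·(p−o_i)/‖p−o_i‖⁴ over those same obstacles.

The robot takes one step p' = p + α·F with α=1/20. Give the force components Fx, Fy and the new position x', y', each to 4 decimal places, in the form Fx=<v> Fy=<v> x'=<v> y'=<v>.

Fx=-16.5000 Fy=-7.5000 x'=10.1750 y'=6.6250

F_att = 1·(g−p) = 1·(-18,-6) = (-18.0000,-6.0000)
o1: d²=2 ≤ ρ²=49; F_rep = 6·(1,-1)/2² = (1.5000,-1.5000)
o2: d²=356 > ρ²=49 → inactive
o3: d²=194 > ρ²=49 → inactive
F = F_att + ΣF_rep = (-16.5000,-7.5000)
p' = p + 1/20·F = (10.1750,6.6250)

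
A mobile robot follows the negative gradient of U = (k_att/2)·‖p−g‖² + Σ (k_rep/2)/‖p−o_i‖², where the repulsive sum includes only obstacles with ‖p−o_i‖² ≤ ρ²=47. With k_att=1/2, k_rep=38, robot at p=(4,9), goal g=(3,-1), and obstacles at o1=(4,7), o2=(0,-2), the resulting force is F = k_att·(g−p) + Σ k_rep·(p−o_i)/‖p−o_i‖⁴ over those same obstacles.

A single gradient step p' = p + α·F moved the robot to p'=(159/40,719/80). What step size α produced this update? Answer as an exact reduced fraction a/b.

α = 1/20

F_att = 1/2·(g−p) = 1/2·(-1,-10) = (-0.5000,-5.0000)
o1: d²=4 ≤ ρ²=47; F_rep = 38·(0,2)/4² = (0.0000,4.7500)
o2: d²=137 > ρ²=47 → inactive
F = F_att + ΣF_rep = (-0.5000,-0.2500)
Δp = p'−p = (-0.0250,-0.0125); α = Δx/Fx = (-1/40) / (-1/2) = 1/20
check: Δy/Fy = (-1/80) / (-1/4) = 1/20 ✓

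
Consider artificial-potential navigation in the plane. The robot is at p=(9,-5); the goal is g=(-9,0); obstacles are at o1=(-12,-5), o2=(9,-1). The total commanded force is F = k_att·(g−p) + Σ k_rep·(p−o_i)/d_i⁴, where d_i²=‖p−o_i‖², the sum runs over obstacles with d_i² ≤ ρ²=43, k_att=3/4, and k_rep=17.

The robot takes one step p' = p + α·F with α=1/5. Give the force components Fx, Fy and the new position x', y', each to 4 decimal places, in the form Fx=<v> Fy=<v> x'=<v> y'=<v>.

Fx=-13.5000 Fy=3.4844 x'=6.3000 y'=-4.3031

F_att = 3/4·(g−p) = 3/4·(-18,5) = (-13.5000,3.7500)
o1: d²=441 > ρ²=43 → inactive
o2: d²=16 ≤ ρ²=43; F_rep = 17·(0,-4)/16² = (0.0000,-0.2656)
F = F_att + ΣF_rep = (-13.5000,3.4844)
p' = p + 1/5·F = (6.3000,-4.3031)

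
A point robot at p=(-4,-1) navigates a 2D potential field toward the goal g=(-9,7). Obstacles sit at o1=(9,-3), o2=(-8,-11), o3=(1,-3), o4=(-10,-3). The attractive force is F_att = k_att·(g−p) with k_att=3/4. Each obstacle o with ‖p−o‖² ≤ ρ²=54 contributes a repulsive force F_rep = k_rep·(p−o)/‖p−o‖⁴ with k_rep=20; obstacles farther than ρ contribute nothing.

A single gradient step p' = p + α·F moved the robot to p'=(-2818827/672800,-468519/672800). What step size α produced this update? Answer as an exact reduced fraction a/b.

F_att = 3/4·(g−p) = 3/4·(-5,8) = (-3.7500,6.0000)
o1: d²=173 > ρ²=54 → inactive
o2: d²=116 > ρ²=54 → inactive
o3: d²=29 ≤ ρ²=54; F_rep = 20·(-5,2)/29² = (-0.1189,0.0476)
o4: d²=40 ≤ ρ²=54; F_rep = 20·(6,2)/40² = (0.0750,0.0250)
F = F_att + ΣF_rep = (-3.7939,6.0726)
Δp = p'−p = (-0.1897,0.3036); α = Δx/Fx = (-127627/672800) / (-127627/33640) = 1/20
check: Δy/Fy = (204281/672800) / (204281/33640) = 1/20 ✓

α = 1/20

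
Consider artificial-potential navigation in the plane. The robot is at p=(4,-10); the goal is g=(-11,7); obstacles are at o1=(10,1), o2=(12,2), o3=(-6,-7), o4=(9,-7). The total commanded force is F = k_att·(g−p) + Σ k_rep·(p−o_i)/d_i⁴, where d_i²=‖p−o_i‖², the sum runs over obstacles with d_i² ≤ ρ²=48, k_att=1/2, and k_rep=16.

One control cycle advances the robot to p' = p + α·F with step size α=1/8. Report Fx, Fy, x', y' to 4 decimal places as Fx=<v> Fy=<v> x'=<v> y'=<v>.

Fx=-7.5692 Fy=8.4585 x'=3.0538 y'=-8.9427

F_att = 1/2·(g−p) = 1/2·(-15,17) = (-7.5000,8.5000)
o1: d²=157 > ρ²=48 → inactive
o2: d²=208 > ρ²=48 → inactive
o3: d²=109 > ρ²=48 → inactive
o4: d²=34 ≤ ρ²=48; F_rep = 16·(-5,-3)/34² = (-0.0692,-0.0415)
F = F_att + ΣF_rep = (-7.5692,8.4585)
p' = p + 1/8·F = (3.0538,-8.9427)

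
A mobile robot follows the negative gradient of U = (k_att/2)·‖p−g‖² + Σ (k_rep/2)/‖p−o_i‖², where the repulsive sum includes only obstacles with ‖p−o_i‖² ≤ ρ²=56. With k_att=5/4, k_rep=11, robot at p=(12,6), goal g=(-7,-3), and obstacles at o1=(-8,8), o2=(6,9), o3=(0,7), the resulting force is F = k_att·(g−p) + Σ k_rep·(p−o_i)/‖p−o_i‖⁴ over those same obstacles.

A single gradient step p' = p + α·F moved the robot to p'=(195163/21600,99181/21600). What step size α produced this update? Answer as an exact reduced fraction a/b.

α = 1/8

F_att = 5/4·(g−p) = 5/4·(-19,-9) = (-23.7500,-11.2500)
o1: d²=404 > ρ²=56 → inactive
o2: d²=45 ≤ ρ²=56; F_rep = 11·(6,-3)/45² = (0.0326,-0.0163)
o3: d²=145 > ρ²=56 → inactive
F = F_att + ΣF_rep = (-23.7174,-11.2663)
Δp = p'−p = (-2.9647,-1.4083); α = Δx/Fx = (-64037/21600) / (-64037/2700) = 1/8
check: Δy/Fy = (-30419/21600) / (-30419/2700) = 1/8 ✓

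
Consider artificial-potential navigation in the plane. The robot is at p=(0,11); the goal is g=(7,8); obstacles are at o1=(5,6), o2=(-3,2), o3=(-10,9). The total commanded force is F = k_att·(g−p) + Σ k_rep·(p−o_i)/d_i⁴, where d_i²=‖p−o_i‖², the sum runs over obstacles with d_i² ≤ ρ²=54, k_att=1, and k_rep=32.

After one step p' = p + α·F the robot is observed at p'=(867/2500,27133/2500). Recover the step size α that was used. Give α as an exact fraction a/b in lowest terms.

α = 1/20

F_att = 1·(g−p) = 1·(7,-3) = (7.0000,-3.0000)
o1: d²=50 ≤ ρ²=54; F_rep = 32·(-5,5)/50² = (-0.0640,0.0640)
o2: d²=90 > ρ²=54 → inactive
o3: d²=104 > ρ²=54 → inactive
F = F_att + ΣF_rep = (6.9360,-2.9360)
Δp = p'−p = (0.3468,-0.1468); α = Δx/Fx = (867/2500) / (867/125) = 1/20
check: Δy/Fy = (-367/2500) / (-367/125) = 1/20 ✓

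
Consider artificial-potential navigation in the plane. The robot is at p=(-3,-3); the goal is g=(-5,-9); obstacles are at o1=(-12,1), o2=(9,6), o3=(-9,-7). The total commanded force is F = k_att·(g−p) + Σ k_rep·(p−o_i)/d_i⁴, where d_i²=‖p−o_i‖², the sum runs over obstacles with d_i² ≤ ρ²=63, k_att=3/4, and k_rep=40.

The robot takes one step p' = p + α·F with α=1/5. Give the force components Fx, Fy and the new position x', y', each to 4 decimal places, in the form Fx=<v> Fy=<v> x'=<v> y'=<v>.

F_att = 3/4·(g−p) = 3/4·(-2,-6) = (-1.5000,-4.5000)
o1: d²=97 > ρ²=63 → inactive
o2: d²=225 > ρ²=63 → inactive
o3: d²=52 ≤ ρ²=63; F_rep = 40·(6,4)/52² = (0.0888,0.0592)
F = F_att + ΣF_rep = (-1.4112,-4.4408)
p' = p + 1/5·F = (-3.2822,-3.8882)

Fx=-1.4112 Fy=-4.4408 x'=-3.2822 y'=-3.8882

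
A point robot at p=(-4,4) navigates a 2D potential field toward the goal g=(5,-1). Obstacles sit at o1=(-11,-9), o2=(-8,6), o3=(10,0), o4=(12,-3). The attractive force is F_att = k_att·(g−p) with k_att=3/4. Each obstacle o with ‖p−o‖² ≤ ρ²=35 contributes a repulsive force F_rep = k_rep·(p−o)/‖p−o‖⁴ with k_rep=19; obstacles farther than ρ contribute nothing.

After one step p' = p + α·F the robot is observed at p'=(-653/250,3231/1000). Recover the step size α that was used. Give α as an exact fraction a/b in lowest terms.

α = 1/5

F_att = 3/4·(g−p) = 3/4·(9,-5) = (6.7500,-3.7500)
o1: d²=218 > ρ²=35 → inactive
o2: d²=20 ≤ ρ²=35; F_rep = 19·(4,-2)/20² = (0.1900,-0.0950)
o3: d²=212 > ρ²=35 → inactive
o4: d²=305 > ρ²=35 → inactive
F = F_att + ΣF_rep = (6.9400,-3.8450)
Δp = p'−p = (1.3880,-0.7690); α = Δx/Fx = (347/250) / (347/50) = 1/5
check: Δy/Fy = (-769/1000) / (-769/200) = 1/5 ✓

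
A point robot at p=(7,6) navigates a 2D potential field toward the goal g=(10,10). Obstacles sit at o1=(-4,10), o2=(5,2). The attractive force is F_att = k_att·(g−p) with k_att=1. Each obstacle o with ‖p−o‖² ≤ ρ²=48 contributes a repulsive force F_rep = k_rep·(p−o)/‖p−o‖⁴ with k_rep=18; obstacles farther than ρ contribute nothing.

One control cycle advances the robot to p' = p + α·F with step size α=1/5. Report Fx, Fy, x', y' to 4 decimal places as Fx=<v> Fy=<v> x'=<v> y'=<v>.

Fx=3.0900 Fy=4.1800 x'=7.6180 y'=6.8360

F_att = 1·(g−p) = 1·(3,4) = (3.0000,4.0000)
o1: d²=137 > ρ²=48 → inactive
o2: d²=20 ≤ ρ²=48; F_rep = 18·(2,4)/20² = (0.0900,0.1800)
F = F_att + ΣF_rep = (3.0900,4.1800)
p' = p + 1/5·F = (7.6180,6.8360)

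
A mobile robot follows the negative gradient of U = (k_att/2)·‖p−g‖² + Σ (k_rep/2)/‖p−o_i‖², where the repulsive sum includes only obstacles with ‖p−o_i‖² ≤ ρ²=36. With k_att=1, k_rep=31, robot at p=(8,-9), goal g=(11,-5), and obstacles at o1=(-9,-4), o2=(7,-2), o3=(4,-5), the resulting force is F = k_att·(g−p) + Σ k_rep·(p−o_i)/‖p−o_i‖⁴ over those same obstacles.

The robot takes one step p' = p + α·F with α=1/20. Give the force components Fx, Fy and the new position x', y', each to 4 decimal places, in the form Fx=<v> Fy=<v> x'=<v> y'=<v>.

Fx=3.1211 Fy=3.8789 x'=8.1561 y'=-8.8061

F_att = 1·(g−p) = 1·(3,4) = (3.0000,4.0000)
o1: d²=314 > ρ²=36 → inactive
o2: d²=50 > ρ²=36 → inactive
o3: d²=32 ≤ ρ²=36; F_rep = 31·(4,-4)/32² = (0.1211,-0.1211)
F = F_att + ΣF_rep = (3.1211,3.8789)
p' = p + 1/20·F = (8.1561,-8.8061)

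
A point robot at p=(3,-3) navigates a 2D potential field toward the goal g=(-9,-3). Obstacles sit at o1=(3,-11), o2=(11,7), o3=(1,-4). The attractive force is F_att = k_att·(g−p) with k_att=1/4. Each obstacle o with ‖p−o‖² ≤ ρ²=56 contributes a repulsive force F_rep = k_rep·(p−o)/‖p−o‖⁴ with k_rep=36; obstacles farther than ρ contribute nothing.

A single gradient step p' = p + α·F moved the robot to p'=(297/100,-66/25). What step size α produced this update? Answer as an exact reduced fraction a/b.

F_att = 1/4·(g−p) = 1/4·(-12,0) = (-3.0000,0.0000)
o1: d²=64 > ρ²=56 → inactive
o2: d²=164 > ρ²=56 → inactive
o3: d²=5 ≤ ρ²=56; F_rep = 36·(2,1)/5² = (2.8800,1.4400)
F = F_att + ΣF_rep = (-0.1200,1.4400)
Δp = p'−p = (-0.0300,0.3600); α = Δx/Fx = (-3/100) / (-3/25) = 1/4
check: Δy/Fy = (9/25) / (36/25) = 1/4 ✓

α = 1/4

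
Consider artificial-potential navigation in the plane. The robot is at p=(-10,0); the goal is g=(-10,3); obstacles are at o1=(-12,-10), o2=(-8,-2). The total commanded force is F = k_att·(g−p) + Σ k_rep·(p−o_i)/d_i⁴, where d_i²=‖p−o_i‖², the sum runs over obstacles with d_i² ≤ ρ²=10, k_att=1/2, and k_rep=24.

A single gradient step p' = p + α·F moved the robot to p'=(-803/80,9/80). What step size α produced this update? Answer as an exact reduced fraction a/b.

α = 1/20

F_att = 1/2·(g−p) = 1/2·(0,3) = (0.0000,1.5000)
o1: d²=104 > ρ²=10 → inactive
o2: d²=8 ≤ ρ²=10; F_rep = 24·(-2,2)/8² = (-0.7500,0.7500)
F = F_att + ΣF_rep = (-0.7500,2.2500)
Δp = p'−p = (-0.0375,0.1125); α = Δx/Fx = (-3/80) / (-3/4) = 1/20
check: Δy/Fy = (9/80) / (9/4) = 1/20 ✓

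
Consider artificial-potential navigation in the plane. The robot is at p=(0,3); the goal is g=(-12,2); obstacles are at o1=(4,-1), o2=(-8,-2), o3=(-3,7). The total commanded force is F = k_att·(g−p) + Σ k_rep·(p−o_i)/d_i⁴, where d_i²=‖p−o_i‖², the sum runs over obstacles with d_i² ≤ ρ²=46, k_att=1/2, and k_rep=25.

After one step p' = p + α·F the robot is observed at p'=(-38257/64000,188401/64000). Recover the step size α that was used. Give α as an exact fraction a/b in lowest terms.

α = 1/10

F_att = 1/2·(g−p) = 1/2·(-12,-1) = (-6.0000,-0.5000)
o1: d²=32 ≤ ρ²=46; F_rep = 25·(-4,4)/32² = (-0.0977,0.0977)
o2: d²=89 > ρ²=46 → inactive
o3: d²=25 ≤ ρ²=46; F_rep = 25·(3,-4)/25² = (0.1200,-0.1600)
F = F_att + ΣF_rep = (-5.9777,-0.5623)
Δp = p'−p = (-0.5978,-0.0562); α = Δx/Fx = (-38257/64000) / (-38257/6400) = 1/10
check: Δy/Fy = (-3599/64000) / (-3599/6400) = 1/10 ✓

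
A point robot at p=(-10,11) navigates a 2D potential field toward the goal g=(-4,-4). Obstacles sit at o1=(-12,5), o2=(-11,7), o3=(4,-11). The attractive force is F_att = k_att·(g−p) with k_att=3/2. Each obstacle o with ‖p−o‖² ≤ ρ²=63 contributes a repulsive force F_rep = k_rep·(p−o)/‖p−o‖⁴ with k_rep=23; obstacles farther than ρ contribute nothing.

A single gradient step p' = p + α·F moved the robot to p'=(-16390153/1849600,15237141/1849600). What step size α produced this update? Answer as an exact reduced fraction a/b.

F_att = 3/2·(g−p) = 3/2·(6,-15) = (9.0000,-22.5000)
o1: d²=40 ≤ ρ²=63; F_rep = 23·(2,6)/40² = (0.0288,0.0862)
o2: d²=17 ≤ ρ²=63; F_rep = 23·(1,4)/17² = (0.0796,0.3183)
o3: d²=680 > ρ²=63 → inactive
F = F_att + ΣF_rep = (9.1083,-22.0954)
Δp = p'−p = (1.1385,-2.7619); α = Δx/Fx = (2105847/1849600) / (2105847/231200) = 1/8
check: Δy/Fy = (-5108459/1849600) / (-5108459/231200) = 1/8 ✓

α = 1/8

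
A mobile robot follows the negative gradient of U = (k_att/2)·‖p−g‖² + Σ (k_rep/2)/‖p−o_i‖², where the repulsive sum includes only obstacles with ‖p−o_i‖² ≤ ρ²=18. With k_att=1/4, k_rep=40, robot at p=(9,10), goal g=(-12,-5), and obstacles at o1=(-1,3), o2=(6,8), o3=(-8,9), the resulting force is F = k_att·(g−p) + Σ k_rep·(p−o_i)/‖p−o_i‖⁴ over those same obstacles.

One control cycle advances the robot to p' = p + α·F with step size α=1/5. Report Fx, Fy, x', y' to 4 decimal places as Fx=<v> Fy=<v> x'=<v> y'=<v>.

F_att = 1/4·(g−p) = 1/4·(-21,-15) = (-5.2500,-3.7500)
o1: d²=149 > ρ²=18 → inactive
o2: d²=13 ≤ ρ²=18; F_rep = 40·(3,2)/13² = (0.7101,0.4734)
o3: d²=290 > ρ²=18 → inactive
F = F_att + ΣF_rep = (-4.5399,-3.2766)
p' = p + 1/5·F = (8.0920,9.3447)

Fx=-4.5399 Fy=-3.2766 x'=8.0920 y'=9.3447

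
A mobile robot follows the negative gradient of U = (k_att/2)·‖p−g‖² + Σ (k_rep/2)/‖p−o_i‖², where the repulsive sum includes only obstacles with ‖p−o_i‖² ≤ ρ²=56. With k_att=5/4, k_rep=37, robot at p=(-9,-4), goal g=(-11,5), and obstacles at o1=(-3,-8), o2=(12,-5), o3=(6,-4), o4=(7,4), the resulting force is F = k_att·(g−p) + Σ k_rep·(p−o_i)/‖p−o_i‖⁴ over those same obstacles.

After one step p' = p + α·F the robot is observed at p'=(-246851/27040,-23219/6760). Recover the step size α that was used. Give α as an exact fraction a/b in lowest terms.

α = 1/20

F_att = 5/4·(g−p) = 5/4·(-2,9) = (-2.5000,11.2500)
o1: d²=52 ≤ ρ²=56; F_rep = 37·(-6,4)/52² = (-0.0821,0.0547)
o2: d²=442 > ρ²=56 → inactive
o3: d²=225 > ρ²=56 → inactive
o4: d²=320 > ρ²=56 → inactive
F = F_att + ΣF_rep = (-2.5821,11.3047)
Δp = p'−p = (-0.1291,0.5652); α = Δx/Fx = (-3491/27040) / (-3491/1352) = 1/20
check: Δy/Fy = (3821/6760) / (3821/338) = 1/20 ✓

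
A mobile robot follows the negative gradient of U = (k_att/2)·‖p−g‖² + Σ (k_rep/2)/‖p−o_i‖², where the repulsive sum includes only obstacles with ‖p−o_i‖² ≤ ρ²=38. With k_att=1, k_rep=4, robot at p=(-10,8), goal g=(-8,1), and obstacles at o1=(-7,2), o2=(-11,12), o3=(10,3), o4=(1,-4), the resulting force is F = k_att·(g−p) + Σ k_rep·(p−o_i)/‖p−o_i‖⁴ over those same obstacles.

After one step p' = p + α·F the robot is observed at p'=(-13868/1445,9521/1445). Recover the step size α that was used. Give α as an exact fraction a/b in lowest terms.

α = 1/5

F_att = 1·(g−p) = 1·(2,-7) = (2.0000,-7.0000)
o1: d²=45 > ρ²=38 → inactive
o2: d²=17 ≤ ρ²=38; F_rep = 4·(1,-4)/17² = (0.0138,-0.0554)
o3: d²=425 > ρ²=38 → inactive
o4: d²=265 > ρ²=38 → inactive
F = F_att + ΣF_rep = (2.0138,-7.0554)
Δp = p'−p = (0.4028,-1.4111); α = Δx/Fx = (582/1445) / (582/289) = 1/5
check: Δy/Fy = (-2039/1445) / (-2039/289) = 1/5 ✓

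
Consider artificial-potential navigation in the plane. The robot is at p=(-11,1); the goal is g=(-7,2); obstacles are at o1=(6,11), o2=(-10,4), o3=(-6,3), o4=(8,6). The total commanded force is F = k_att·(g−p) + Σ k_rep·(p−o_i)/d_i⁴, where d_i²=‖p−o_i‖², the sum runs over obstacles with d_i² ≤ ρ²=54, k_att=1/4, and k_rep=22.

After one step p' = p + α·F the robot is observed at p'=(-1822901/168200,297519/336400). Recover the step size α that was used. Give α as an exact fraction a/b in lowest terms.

α = 1/4

F_att = 1/4·(g−p) = 1/4·(4,1) = (1.0000,0.2500)
o1: d²=389 > ρ²=54 → inactive
o2: d²=10 ≤ ρ²=54; F_rep = 22·(-1,-3)/10² = (-0.2200,-0.6600)
o3: d²=29 ≤ ρ²=54; F_rep = 22·(-5,-2)/29² = (-0.1308,-0.0523)
o4: d²=386 > ρ²=54 → inactive
F = F_att + ΣF_rep = (0.6492,-0.4623)
Δp = p'−p = (0.1623,-0.1156); α = Δx/Fx = (27299/168200) / (27299/42050) = 1/4
check: Δy/Fy = (-38881/336400) / (-38881/84100) = 1/4 ✓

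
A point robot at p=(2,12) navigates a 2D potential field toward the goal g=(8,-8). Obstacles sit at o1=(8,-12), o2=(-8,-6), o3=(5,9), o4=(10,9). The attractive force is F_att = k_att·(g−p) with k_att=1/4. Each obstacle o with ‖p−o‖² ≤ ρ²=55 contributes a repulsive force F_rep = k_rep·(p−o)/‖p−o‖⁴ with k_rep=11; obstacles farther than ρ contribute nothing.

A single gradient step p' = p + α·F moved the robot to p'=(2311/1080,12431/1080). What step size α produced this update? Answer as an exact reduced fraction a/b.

F_att = 1/4·(g−p) = 1/4·(6,-20) = (1.5000,-5.0000)
o1: d²=612 > ρ²=55 → inactive
o2: d²=424 > ρ²=55 → inactive
o3: d²=18 ≤ ρ²=55; F_rep = 11·(-3,3)/18² = (-0.1019,0.1019)
o4: d²=73 > ρ²=55 → inactive
F = F_att + ΣF_rep = (1.3981,-4.8981)
Δp = p'−p = (0.1398,-0.4898); α = Δx/Fx = (151/1080) / (151/108) = 1/10
check: Δy/Fy = (-529/1080) / (-529/108) = 1/10 ✓

α = 1/10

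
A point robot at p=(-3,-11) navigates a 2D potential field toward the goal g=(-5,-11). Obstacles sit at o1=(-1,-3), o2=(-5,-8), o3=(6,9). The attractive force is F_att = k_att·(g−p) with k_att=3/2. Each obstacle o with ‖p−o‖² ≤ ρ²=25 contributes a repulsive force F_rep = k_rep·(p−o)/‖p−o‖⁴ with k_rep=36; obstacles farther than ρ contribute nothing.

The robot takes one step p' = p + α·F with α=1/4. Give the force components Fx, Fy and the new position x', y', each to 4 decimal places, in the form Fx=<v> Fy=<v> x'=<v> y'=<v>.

F_att = 3/2·(g−p) = 3/2·(-2,0) = (-3.0000,0.0000)
o1: d²=68 > ρ²=25 → inactive
o2: d²=13 ≤ ρ²=25; F_rep = 36·(2,-3)/13² = (0.4260,-0.6391)
o3: d²=481 > ρ²=25 → inactive
F = F_att + ΣF_rep = (-2.5740,-0.6391)
p' = p + 1/4·F = (-3.6435,-11.1598)

Fx=-2.5740 Fy=-0.6391 x'=-3.6435 y'=-11.1598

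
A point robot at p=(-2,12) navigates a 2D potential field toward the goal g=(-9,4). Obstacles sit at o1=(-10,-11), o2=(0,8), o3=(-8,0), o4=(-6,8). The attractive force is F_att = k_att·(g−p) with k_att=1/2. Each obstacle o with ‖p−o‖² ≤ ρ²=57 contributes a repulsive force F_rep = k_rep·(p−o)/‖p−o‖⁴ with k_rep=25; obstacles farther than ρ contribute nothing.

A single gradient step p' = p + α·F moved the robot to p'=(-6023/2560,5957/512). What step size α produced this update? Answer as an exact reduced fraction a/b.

F_att = 1/2·(g−p) = 1/2·(-7,-8) = (-3.5000,-4.0000)
o1: d²=593 > ρ²=57 → inactive
o2: d²=20 ≤ ρ²=57; F_rep = 25·(-2,4)/20² = (-0.1250,0.2500)
o3: d²=180 > ρ²=57 → inactive
o4: d²=32 ≤ ρ²=57; F_rep = 25·(4,4)/32² = (0.0977,0.0977)
F = F_att + ΣF_rep = (-3.5273,-3.6523)
Δp = p'−p = (-0.3527,-0.3652); α = Δx/Fx = (-903/2560) / (-903/256) = 1/10
check: Δy/Fy = (-187/512) / (-935/256) = 1/10 ✓

α = 1/10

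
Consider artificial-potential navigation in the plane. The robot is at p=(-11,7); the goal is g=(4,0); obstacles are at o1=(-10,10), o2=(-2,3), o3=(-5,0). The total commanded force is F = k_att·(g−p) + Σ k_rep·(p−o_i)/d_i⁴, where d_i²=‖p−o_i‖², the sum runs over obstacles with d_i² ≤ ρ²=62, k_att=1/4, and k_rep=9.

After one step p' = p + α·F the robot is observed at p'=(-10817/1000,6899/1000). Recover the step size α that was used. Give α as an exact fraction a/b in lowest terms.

F_att = 1/4·(g−p) = 1/4·(15,-7) = (3.7500,-1.7500)
o1: d²=10 ≤ ρ²=62; F_rep = 9·(-1,-3)/10² = (-0.0900,-0.2700)
o2: d²=97 > ρ²=62 → inactive
o3: d²=85 > ρ²=62 → inactive
F = F_att + ΣF_rep = (3.6600,-2.0200)
Δp = p'−p = (0.1830,-0.1010); α = Δx/Fx = (183/1000) / (183/50) = 1/20
check: Δy/Fy = (-101/1000) / (-101/50) = 1/20 ✓

α = 1/20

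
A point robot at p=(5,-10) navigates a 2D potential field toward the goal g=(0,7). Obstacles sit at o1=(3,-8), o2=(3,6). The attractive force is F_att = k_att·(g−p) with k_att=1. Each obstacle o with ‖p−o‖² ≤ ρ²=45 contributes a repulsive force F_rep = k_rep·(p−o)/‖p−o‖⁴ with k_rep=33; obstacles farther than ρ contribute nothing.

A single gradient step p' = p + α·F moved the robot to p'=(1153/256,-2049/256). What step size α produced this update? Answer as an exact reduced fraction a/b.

F_att = 1·(g−p) = 1·(-5,17) = (-5.0000,17.0000)
o1: d²=8 ≤ ρ²=45; F_rep = 33·(2,-2)/8² = (1.0312,-1.0312)
o2: d²=260 > ρ²=45 → inactive
F = F_att + ΣF_rep = (-3.9688,15.9688)
Δp = p'−p = (-0.4961,1.9961); α = Δx/Fx = (-127/256) / (-127/32) = 1/8
check: Δy/Fy = (511/256) / (511/32) = 1/8 ✓

α = 1/8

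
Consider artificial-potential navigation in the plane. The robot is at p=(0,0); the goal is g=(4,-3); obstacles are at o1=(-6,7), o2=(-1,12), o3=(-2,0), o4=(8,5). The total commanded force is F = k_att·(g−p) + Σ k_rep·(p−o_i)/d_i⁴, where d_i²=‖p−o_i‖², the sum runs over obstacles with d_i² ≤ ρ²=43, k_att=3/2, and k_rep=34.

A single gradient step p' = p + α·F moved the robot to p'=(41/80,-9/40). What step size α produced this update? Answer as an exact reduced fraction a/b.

α = 1/20

F_att = 3/2·(g−p) = 3/2·(4,-3) = (6.0000,-4.5000)
o1: d²=85 > ρ²=43 → inactive
o2: d²=145 > ρ²=43 → inactive
o3: d²=4 ≤ ρ²=43; F_rep = 34·(2,0)/4² = (4.2500,0.0000)
o4: d²=89 > ρ²=43 → inactive
F = F_att + ΣF_rep = (10.2500,-4.5000)
Δp = p'−p = (0.5125,-0.2250); α = Δx/Fx = (41/80) / (41/4) = 1/20
check: Δy/Fy = (-9/40) / (-9/2) = 1/20 ✓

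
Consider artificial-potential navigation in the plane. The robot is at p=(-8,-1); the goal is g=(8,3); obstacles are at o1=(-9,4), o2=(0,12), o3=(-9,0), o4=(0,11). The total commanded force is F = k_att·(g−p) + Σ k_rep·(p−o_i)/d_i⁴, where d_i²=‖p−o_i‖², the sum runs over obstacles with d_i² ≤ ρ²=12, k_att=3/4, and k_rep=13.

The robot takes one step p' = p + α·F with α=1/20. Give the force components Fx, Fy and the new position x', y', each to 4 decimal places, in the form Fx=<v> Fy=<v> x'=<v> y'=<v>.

F_att = 3/4·(g−p) = 3/4·(16,4) = (12.0000,3.0000)
o1: d²=26 > ρ²=12 → inactive
o2: d²=233 > ρ²=12 → inactive
o3: d²=2 ≤ ρ²=12; F_rep = 13·(1,-1)/2² = (3.2500,-3.2500)
o4: d²=208 > ρ²=12 → inactive
F = F_att + ΣF_rep = (15.2500,-0.2500)
p' = p + 1/20·F = (-7.2375,-1.0125)

Fx=15.2500 Fy=-0.2500 x'=-7.2375 y'=-1.0125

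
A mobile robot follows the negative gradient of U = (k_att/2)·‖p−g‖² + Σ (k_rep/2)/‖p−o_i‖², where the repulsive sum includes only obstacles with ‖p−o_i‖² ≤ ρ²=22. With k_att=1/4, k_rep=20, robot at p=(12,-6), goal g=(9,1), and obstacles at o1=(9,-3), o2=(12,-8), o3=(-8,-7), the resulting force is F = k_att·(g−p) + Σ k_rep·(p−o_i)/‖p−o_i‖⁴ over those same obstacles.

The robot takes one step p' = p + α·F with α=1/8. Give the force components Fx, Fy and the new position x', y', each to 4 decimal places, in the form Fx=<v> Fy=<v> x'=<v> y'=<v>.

F_att = 1/4·(g−p) = 1/4·(-3,7) = (-0.7500,1.7500)
o1: d²=18 ≤ ρ²=22; F_rep = 20·(3,-3)/18² = (0.1852,-0.1852)
o2: d²=4 ≤ ρ²=22; F_rep = 20·(0,2)/4² = (0.0000,2.5000)
o3: d²=401 > ρ²=22 → inactive
F = F_att + ΣF_rep = (-0.5648,4.0648)
p' = p + 1/8·F = (11.9294,-5.4919)

Fx=-0.5648 Fy=4.0648 x'=11.9294 y'=-5.4919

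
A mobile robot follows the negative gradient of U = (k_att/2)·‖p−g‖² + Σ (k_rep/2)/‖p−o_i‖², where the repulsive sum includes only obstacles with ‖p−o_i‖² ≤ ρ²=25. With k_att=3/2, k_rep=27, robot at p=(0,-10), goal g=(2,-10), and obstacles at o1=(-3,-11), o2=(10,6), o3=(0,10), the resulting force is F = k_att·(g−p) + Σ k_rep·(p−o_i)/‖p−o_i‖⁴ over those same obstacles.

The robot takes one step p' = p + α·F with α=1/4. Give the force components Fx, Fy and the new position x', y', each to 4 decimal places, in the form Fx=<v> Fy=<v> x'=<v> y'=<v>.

F_att = 3/2·(g−p) = 3/2·(2,0) = (3.0000,0.0000)
o1: d²=10 ≤ ρ²=25; F_rep = 27·(3,1)/10² = (0.8100,0.2700)
o2: d²=356 > ρ²=25 → inactive
o3: d²=400 > ρ²=25 → inactive
F = F_att + ΣF_rep = (3.8100,0.2700)
p' = p + 1/4·F = (0.9525,-9.9325)

Fx=3.8100 Fy=0.2700 x'=0.9525 y'=-9.9325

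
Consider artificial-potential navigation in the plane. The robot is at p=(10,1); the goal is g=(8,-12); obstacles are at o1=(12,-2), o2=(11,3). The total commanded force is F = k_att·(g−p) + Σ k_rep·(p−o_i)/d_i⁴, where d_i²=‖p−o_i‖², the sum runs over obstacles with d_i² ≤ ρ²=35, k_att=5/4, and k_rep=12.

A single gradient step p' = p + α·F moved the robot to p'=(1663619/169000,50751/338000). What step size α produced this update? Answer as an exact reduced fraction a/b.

F_att = 5/4·(g−p) = 5/4·(-2,-13) = (-2.5000,-16.2500)
o1: d²=13 ≤ ρ²=35; F_rep = 12·(-2,3)/13² = (-0.1420,0.2130)
o2: d²=5 ≤ ρ²=35; F_rep = 12·(-1,-2)/5² = (-0.4800,-0.9600)
F = F_att + ΣF_rep = (-3.1220,-16.9970)
Δp = p'−p = (-0.1561,-0.8498); α = Δx/Fx = (-26381/169000) / (-26381/8450) = 1/20
check: Δy/Fy = (-287249/338000) / (-287249/16900) = 1/20 ✓

α = 1/20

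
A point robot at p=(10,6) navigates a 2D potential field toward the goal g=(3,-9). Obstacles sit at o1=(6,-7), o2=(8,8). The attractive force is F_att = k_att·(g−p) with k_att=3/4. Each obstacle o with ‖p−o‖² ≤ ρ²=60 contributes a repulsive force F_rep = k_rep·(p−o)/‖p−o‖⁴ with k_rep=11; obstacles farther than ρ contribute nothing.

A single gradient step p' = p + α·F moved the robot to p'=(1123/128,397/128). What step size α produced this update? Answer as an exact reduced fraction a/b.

α = 1/4

F_att = 3/4·(g−p) = 3/4·(-7,-15) = (-5.2500,-11.2500)
o1: d²=185 > ρ²=60 → inactive
o2: d²=8 ≤ ρ²=60; F_rep = 11·(2,-2)/8² = (0.3438,-0.3438)
F = F_att + ΣF_rep = (-4.9062,-11.5938)
Δp = p'−p = (-1.2266,-2.8984); α = Δx/Fx = (-157/128) / (-157/32) = 1/4
check: Δy/Fy = (-371/128) / (-371/32) = 1/4 ✓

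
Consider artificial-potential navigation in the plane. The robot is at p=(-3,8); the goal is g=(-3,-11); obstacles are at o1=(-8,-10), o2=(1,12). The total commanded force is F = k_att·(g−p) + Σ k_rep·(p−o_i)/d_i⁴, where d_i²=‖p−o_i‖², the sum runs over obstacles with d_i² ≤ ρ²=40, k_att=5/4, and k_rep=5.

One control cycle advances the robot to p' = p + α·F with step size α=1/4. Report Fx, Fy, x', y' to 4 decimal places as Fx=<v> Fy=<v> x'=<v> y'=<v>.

F_att = 5/4·(g−p) = 5/4·(0,-19) = (0.0000,-23.7500)
o1: d²=349 > ρ²=40 → inactive
o2: d²=32 ≤ ρ²=40; F_rep = 5·(-4,-4)/32² = (-0.0195,-0.0195)
F = F_att + ΣF_rep = (-0.0195,-23.7695)
p' = p + 1/4·F = (-3.0049,2.0576)

Fx=-0.0195 Fy=-23.7695 x'=-3.0049 y'=2.0576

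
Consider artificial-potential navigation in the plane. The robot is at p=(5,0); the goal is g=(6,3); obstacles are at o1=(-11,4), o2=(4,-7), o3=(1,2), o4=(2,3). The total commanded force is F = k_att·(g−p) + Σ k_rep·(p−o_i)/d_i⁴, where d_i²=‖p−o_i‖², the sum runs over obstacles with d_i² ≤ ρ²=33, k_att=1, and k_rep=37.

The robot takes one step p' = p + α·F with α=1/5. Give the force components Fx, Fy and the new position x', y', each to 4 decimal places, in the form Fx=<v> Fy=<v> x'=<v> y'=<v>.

F_att = 1·(g−p) = 1·(1,3) = (1.0000,3.0000)
o1: d²=272 > ρ²=33 → inactive
o2: d²=50 > ρ²=33 → inactive
o3: d²=20 ≤ ρ²=33; F_rep = 37·(4,-2)/20² = (0.3700,-0.1850)
o4: d²=18 ≤ ρ²=33; F_rep = 37·(3,-3)/18² = (0.3426,-0.3426)
F = F_att + ΣF_rep = (1.7126,2.4724)
p' = p + 1/5·F = (5.3425,0.4945)

Fx=1.7126 Fy=2.4724 x'=5.3425 y'=0.4945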